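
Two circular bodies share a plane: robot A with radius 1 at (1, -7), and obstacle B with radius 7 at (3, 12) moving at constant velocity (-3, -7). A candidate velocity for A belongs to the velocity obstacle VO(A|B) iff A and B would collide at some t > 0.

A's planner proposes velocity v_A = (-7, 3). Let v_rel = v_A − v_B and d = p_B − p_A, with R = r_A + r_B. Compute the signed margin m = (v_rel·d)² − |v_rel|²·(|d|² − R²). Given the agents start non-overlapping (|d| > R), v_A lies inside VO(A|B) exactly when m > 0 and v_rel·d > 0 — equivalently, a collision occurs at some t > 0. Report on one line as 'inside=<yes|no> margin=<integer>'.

d = (2, 19),  |d|² = 365;  R = 1+7 = 8,  c = 365−8² = 301
v_rel = (-4, 10),  |v_rel|² = 116;  v_rel·d = (-4)·(2) + (10)·(19) = 182
116·t² − 364·t + 301 = 0  ⇒  m = 182² − 116·301 = -1792
m = -1792 < 0,  v_rel·d = 182 > 0  ⇒  outside

inside=no margin=-1792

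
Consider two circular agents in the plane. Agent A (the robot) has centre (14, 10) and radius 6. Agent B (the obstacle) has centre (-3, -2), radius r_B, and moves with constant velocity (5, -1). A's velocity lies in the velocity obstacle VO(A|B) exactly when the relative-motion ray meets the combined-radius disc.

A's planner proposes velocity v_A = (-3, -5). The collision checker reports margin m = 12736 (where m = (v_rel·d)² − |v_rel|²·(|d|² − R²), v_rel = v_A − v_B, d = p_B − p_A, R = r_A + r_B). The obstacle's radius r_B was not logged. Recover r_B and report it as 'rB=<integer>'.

m = 12736
d = (-17, -12);  v_rel = (-8, -4),  |v_rel|² = 80
v_rel×d = (-8)·(-12) − (-4)·(-17) = 28
since m = R²·80 − 28²:  R² = (784 + 12736) / 80 = 169
R = √169 = 13  ⇒  r_B = 13 − 6 = 7

rB=7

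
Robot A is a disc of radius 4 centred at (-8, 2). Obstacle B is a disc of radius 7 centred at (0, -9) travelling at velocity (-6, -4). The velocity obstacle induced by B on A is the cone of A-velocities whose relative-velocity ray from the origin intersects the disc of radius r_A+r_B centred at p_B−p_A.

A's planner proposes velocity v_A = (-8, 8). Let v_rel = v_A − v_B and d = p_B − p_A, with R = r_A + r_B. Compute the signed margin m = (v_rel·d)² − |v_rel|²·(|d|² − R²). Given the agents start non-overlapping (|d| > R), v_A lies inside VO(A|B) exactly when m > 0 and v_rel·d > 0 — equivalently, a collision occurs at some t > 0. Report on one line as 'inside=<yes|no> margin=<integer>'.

d = (8, -11),  |d|² = 185;  R = 4+7 = 11,  c = 185−11² = 64
v_rel = (-2, 12),  |v_rel|² = 148;  v_rel·d = (-2)·(8) + (12)·(-11) = -148
148·t² + 296·t + 64 = 0  ⇒  m = (-148)² − 148·64 = 12432
m = 12432 > 0,  v_rel·d = -148 < 0  ⇒  outside

inside=no margin=12432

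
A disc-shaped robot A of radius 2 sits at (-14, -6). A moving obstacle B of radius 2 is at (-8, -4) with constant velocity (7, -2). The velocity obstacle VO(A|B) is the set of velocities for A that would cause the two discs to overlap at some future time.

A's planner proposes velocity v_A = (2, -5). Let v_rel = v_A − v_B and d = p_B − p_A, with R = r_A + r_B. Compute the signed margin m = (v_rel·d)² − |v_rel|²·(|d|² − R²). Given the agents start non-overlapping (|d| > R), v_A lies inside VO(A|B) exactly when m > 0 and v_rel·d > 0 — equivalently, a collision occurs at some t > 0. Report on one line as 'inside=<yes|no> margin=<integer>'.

d = (6, 2),  |d|² = 40;  R = 2+2 = 4,  c = 40−4² = 24
v_rel = (-5, -3),  |v_rel|² = 34;  v_rel·d = (-5)·(6) + (-3)·(2) = -36
34·t² + 72·t + 24 = 0  ⇒  m = (-36)² − 34·24 = 480
m = 480 > 0,  v_rel·d = -36 < 0  ⇒  outside

inside=no margin=480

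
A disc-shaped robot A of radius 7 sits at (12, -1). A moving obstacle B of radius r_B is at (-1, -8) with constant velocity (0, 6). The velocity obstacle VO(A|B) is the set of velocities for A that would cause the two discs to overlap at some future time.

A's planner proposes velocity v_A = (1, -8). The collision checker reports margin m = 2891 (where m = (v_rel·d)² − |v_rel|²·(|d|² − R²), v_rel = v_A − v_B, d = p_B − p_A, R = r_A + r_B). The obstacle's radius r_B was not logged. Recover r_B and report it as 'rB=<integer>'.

m = 2891
d = (-13, -7);  v_rel = (1, -14),  |v_rel|² = 197
v_rel×d = (1)·(-7) − (-14)·(-13) = -189
since m = R²·197 − (-189)²:  R² = (35721 + 2891) / 197 = 196
R = √196 = 14  ⇒  r_B = 14 − 7 = 7

rB=7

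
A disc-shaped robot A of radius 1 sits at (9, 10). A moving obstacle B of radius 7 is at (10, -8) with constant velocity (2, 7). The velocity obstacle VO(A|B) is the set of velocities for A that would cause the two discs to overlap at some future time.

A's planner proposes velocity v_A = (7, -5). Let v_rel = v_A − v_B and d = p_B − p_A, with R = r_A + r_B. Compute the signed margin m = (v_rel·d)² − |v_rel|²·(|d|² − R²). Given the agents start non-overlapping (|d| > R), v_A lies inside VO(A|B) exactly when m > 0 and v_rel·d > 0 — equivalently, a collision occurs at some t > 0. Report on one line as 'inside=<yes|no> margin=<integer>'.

d = (1, -18),  |d|² = 325;  R = 1+7 = 8,  c = 325−8² = 261
v_rel = (5, -12),  |v_rel|² = 169;  v_rel·d = (5)·(1) + (-12)·(-18) = 221
169·t² − 442·t + 261 = 0  ⇒  m = 221² − 169·261 = 4732
m = 4732 > 0,  v_rel·d = 221 > 0  ⇒  inside

inside=yes margin=4732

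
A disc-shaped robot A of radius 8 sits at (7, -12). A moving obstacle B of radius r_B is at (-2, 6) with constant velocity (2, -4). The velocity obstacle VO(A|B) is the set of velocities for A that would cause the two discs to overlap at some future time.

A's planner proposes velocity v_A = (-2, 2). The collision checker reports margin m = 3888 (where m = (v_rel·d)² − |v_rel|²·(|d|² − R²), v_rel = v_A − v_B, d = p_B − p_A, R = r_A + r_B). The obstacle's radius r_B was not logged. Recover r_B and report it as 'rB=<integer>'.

m = 3888
d = (-9, 18);  v_rel = (-4, 6),  |v_rel|² = 52
v_rel×d = (-4)·(18) − (6)·(-9) = -18
since m = R²·52 − (-18)²:  R² = (324 + 3888) / 52 = 81
R = √81 = 9  ⇒  r_B = 9 − 8 = 1

rB=1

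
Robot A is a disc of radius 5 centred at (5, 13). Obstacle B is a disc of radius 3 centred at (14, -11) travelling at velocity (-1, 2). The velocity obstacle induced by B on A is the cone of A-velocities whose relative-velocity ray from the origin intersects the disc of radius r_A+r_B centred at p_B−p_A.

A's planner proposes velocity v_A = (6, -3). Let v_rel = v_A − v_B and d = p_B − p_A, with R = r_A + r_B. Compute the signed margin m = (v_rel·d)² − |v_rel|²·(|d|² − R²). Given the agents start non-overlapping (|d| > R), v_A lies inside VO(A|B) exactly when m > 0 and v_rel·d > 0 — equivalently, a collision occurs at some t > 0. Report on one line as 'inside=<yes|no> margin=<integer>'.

d = (9, -24),  |d|² = 657;  R = 5+3 = 8,  c = 657−8² = 593
v_rel = (7, -5),  |v_rel|² = 74;  v_rel·d = (7)·(9) + (-5)·(-24) = 183
74·t² − 366·t + 593 = 0  ⇒  m = 183² − 74·593 = -10393
m = -10393 < 0,  v_rel·d = 183 > 0  ⇒  outside

inside=no margin=-10393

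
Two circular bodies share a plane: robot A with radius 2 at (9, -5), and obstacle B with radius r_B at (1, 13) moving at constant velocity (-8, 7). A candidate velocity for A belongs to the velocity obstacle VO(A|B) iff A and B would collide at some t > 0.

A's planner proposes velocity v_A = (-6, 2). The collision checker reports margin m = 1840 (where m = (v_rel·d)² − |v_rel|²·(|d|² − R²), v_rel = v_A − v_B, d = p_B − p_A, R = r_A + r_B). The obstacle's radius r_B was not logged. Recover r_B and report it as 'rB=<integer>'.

m = 1840
d = (-8, 18);  v_rel = (2, -5),  |v_rel|² = 29
v_rel×d = (2)·(18) − (-5)·(-8) = -4
since m = R²·29 − (-4)²:  R² = (16 + 1840) / 29 = 64
R = √64 = 8  ⇒  r_B = 8 − 2 = 6

rB=6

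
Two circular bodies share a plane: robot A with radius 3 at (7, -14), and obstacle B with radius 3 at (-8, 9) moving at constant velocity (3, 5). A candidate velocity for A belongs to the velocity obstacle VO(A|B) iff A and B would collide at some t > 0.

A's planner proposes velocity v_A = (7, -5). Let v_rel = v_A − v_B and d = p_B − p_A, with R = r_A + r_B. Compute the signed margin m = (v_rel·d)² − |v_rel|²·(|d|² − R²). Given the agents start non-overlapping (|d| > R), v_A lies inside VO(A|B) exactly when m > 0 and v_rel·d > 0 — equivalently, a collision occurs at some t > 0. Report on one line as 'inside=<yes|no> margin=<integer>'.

d = (-15, 23),  |d|² = 754;  R = 3+3 = 6,  c = 754−6² = 718
v_rel = (4, -10),  |v_rel|² = 116;  v_rel·d = (4)·(-15) + (-10)·(23) = -290
116·t² + 580·t + 718 = 0  ⇒  m = (-290)² − 116·718 = 812
m = 812 > 0,  v_rel·d = -290 < 0  ⇒  outside

inside=no margin=812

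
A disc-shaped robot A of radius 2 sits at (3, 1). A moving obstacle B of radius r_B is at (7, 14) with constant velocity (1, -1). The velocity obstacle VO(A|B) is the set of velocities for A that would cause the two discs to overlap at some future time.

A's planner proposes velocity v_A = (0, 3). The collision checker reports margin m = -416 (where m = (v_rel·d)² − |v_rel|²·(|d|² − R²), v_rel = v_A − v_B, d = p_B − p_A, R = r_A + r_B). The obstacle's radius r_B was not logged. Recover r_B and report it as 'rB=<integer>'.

m = -416
d = (4, 13);  v_rel = (-1, 4),  |v_rel|² = 17
v_rel×d = (-1)·(13) − (4)·(4) = -29
since m = R²·17 − (-29)²:  R² = (841 + -416) / 17 = 25
R = √25 = 5  ⇒  r_B = 5 − 2 = 3

rB=3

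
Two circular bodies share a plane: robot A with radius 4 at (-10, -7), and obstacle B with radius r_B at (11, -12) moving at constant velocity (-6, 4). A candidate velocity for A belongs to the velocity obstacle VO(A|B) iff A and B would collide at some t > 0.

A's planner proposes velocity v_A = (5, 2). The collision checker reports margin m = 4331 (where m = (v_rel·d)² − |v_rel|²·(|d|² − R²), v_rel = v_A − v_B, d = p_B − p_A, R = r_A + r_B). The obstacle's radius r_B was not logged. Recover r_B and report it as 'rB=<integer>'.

m = 4331
d = (21, -5);  v_rel = (11, -2),  |v_rel|² = 125
v_rel×d = (11)·(-5) − (-2)·(21) = -13
since m = R²·125 − (-13)²:  R² = (169 + 4331) / 125 = 36
R = √36 = 6  ⇒  r_B = 6 − 4 = 2

rB=2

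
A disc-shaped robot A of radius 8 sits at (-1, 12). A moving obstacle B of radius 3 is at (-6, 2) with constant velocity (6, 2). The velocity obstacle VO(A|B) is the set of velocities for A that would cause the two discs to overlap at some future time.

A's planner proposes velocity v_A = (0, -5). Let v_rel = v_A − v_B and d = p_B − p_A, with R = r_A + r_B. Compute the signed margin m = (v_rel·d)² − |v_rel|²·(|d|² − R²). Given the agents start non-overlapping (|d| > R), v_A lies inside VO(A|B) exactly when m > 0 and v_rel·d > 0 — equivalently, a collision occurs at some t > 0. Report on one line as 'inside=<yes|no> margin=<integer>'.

d = (-5, -10),  |d|² = 125;  R = 8+3 = 11,  c = 125−11² = 4
v_rel = (-6, -7),  |v_rel|² = 85;  v_rel·d = (-6)·(-5) + (-7)·(-10) = 100
85·t² − 200·t + 4 = 0  ⇒  m = 100² − 85·4 = 9660
m = 9660 > 0,  v_rel·d = 100 > 0  ⇒  inside

inside=yes margin=9660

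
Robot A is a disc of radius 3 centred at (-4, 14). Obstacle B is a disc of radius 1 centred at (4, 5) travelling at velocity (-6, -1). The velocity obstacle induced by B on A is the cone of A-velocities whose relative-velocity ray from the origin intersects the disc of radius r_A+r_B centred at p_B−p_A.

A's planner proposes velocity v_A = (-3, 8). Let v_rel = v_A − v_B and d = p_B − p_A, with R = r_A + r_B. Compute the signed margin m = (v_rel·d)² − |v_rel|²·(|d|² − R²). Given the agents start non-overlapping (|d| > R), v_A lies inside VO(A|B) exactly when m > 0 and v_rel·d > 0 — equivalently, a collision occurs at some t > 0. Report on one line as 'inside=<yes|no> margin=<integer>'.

d = (8, -9),  |d|² = 145;  R = 3+1 = 4,  c = 145−4² = 129
v_rel = (3, 9),  |v_rel|² = 90;  v_rel·d = (3)·(8) + (9)·(-9) = -57
90·t² + 114·t + 129 = 0  ⇒  m = (-57)² − 90·129 = -8361
m = -8361 < 0,  v_rel·d = -57 < 0  ⇒  outside

inside=no margin=-8361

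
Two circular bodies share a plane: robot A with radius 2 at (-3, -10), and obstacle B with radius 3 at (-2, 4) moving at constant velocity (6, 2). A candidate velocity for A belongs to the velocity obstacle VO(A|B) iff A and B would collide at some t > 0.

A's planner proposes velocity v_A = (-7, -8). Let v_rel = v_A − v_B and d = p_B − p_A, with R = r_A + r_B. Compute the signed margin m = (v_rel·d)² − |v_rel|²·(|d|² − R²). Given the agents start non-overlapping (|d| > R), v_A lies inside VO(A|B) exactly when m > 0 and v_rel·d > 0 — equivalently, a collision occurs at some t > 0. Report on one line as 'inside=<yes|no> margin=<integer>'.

d = (1, 14),  |d|² = 197;  R = 2+3 = 5,  c = 197−5² = 172
v_rel = (-13, -10),  |v_rel|² = 269;  v_rel·d = (-13)·(1) + (-10)·(14) = -153
269·t² + 306·t + 172 = 0  ⇒  m = (-153)² − 269·172 = -22859
m = -22859 < 0,  v_rel·d = -153 < 0  ⇒  outside

inside=no margin=-22859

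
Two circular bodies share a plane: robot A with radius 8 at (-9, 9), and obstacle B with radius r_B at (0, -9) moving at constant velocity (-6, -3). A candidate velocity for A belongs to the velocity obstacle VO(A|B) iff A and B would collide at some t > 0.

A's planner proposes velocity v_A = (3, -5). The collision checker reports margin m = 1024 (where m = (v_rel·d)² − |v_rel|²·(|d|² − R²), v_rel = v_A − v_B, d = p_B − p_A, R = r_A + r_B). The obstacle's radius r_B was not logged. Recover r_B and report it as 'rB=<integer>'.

m = 1024
d = (9, -18);  v_rel = (9, -2),  |v_rel|² = 85
v_rel×d = (9)·(-18) − (-2)·(9) = -144
since m = R²·85 − (-144)²:  R² = (20736 + 1024) / 85 = 256
R = √256 = 16  ⇒  r_B = 16 − 8 = 8

rB=8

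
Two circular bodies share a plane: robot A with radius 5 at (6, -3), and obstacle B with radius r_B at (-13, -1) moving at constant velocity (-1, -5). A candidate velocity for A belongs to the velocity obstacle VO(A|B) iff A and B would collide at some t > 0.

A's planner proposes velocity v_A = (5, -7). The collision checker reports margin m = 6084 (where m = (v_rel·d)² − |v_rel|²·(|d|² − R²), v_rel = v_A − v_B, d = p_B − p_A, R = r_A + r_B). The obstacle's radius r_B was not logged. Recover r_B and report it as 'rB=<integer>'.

m = 6084
d = (-19, 2);  v_rel = (6, -2),  |v_rel|² = 40
v_rel×d = (6)·(2) − (-2)·(-19) = -26
since m = R²·40 − (-26)²:  R² = (676 + 6084) / 40 = 169
R = √169 = 13  ⇒  r_B = 13 − 5 = 8

rB=8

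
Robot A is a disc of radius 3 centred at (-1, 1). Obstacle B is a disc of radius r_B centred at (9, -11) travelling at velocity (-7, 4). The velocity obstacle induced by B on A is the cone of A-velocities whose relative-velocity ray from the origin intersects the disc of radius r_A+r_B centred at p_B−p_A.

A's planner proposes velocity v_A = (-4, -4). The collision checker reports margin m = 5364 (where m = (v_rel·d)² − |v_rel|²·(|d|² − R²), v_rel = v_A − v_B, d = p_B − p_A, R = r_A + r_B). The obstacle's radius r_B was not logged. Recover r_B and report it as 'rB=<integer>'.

m = 5364
d = (10, -12);  v_rel = (3, -8),  |v_rel|² = 73
v_rel×d = (3)·(-12) − (-8)·(10) = 44
since m = R²·73 − 44²:  R² = (1936 + 5364) / 73 = 100
R = √100 = 10  ⇒  r_B = 10 − 3 = 7

rB=7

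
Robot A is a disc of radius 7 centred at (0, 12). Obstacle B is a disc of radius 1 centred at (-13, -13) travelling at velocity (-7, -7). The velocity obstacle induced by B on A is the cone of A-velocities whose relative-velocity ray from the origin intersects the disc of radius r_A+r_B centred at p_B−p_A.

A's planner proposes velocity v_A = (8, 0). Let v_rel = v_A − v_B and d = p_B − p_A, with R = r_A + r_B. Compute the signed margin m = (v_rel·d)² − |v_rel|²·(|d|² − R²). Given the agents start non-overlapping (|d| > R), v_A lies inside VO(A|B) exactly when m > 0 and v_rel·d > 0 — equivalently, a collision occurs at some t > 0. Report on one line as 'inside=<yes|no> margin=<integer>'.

d = (-13, -25),  |d|² = 794;  R = 7+1 = 8,  c = 794−8² = 730
v_rel = (15, 7),  |v_rel|² = 274;  v_rel·d = (15)·(-13) + (7)·(-25) = -370
274·t² + 740·t + 730 = 0  ⇒  m = (-370)² − 274·730 = -63120
m = -63120 < 0,  v_rel·d = -370 < 0  ⇒  outside

inside=no margin=-63120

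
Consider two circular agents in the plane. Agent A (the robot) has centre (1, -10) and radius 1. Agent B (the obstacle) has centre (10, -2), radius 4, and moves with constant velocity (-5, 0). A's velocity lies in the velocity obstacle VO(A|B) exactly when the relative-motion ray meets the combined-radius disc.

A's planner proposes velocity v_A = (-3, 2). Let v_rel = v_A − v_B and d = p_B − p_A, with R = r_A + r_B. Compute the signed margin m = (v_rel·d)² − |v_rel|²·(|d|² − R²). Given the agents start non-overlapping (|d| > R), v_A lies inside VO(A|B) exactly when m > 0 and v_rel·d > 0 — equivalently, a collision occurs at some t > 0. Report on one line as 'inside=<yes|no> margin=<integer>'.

d = (9, 8),  |d|² = 145;  R = 1+4 = 5,  c = 145−5² = 120
v_rel = (2, 2),  |v_rel|² = 8;  v_rel·d = (2)·(9) + (2)·(8) = 34
8·t² − 68·t + 120 = 0  ⇒  m = 34² − 8·120 = 196
m = 196 > 0,  v_rel·d = 34 > 0  ⇒  inside

inside=yes margin=196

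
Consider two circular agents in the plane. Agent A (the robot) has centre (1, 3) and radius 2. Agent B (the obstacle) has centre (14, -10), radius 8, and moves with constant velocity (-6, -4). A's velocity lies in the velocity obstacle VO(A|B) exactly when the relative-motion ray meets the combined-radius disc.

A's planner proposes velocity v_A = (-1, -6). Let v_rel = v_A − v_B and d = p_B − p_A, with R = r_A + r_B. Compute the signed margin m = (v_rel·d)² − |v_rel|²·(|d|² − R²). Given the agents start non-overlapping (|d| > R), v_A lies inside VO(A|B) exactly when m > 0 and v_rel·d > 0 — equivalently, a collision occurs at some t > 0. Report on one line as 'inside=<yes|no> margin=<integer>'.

d = (13, -13),  |d|² = 338;  R = 2+8 = 10,  c = 338−10² = 238
v_rel = (5, -2),  |v_rel|² = 29;  v_rel·d = (5)·(13) + (-2)·(-13) = 91
29·t² − 182·t + 238 = 0  ⇒  m = 91² − 29·238 = 1379
m = 1379 > 0,  v_rel·d = 91 > 0  ⇒  inside

inside=yes margin=1379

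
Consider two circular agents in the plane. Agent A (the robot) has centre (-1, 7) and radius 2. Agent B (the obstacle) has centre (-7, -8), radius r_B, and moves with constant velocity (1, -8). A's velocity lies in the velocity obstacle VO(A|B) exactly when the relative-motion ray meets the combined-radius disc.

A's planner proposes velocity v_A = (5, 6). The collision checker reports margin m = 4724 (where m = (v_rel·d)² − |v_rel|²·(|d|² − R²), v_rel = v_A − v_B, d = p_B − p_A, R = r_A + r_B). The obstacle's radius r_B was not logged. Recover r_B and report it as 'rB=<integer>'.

m = 4724
d = (-6, -15);  v_rel = (4, 14),  |v_rel|² = 212
v_rel×d = (4)·(-15) − (14)·(-6) = 24
since m = R²·212 − 24²:  R² = (576 + 4724) / 212 = 25
R = √25 = 5  ⇒  r_B = 5 − 2 = 3

rB=3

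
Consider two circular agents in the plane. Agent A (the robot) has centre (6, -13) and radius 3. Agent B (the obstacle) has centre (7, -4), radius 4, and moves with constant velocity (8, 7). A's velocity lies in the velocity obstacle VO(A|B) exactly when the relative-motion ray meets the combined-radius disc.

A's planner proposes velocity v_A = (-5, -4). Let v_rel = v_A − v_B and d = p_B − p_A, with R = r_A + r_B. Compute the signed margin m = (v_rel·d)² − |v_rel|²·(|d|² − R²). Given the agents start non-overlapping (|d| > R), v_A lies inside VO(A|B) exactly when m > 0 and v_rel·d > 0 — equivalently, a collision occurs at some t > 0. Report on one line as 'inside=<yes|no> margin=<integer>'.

d = (1, 9),  |d|² = 82;  R = 3+4 = 7,  c = 82−7² = 33
v_rel = (-13, -11),  |v_rel|² = 290;  v_rel·d = (-13)·(1) + (-11)·(9) = -112
290·t² + 224·t + 33 = 0  ⇒  m = (-112)² − 290·33 = 2974
m = 2974 > 0,  v_rel·d = -112 < 0  ⇒  outside

inside=no margin=2974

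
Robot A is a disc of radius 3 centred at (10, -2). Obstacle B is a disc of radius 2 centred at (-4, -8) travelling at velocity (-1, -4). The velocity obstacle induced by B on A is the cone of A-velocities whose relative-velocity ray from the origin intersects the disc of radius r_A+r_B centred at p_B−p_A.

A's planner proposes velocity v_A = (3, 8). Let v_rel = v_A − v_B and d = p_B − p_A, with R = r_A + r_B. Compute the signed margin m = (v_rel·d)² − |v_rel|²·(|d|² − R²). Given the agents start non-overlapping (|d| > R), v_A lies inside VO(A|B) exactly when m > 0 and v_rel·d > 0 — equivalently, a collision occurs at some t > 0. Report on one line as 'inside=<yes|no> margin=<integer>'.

d = (-14, -6),  |d|² = 232;  R = 3+2 = 5,  c = 232−5² = 207
v_rel = (4, 12),  |v_rel|² = 160;  v_rel·d = (4)·(-14) + (12)·(-6) = -128
160·t² + 256·t + 207 = 0  ⇒  m = (-128)² − 160·207 = -16736
m = -16736 < 0,  v_rel·d = -128 < 0  ⇒  outside

inside=no margin=-16736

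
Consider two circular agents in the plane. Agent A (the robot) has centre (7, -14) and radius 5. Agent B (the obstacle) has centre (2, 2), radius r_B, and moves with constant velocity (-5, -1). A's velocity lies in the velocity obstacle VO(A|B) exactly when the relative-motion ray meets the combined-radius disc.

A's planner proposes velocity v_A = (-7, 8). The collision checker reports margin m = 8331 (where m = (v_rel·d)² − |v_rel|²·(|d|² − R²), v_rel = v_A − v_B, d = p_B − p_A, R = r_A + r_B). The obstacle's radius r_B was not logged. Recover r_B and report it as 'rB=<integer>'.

m = 8331
d = (-5, 16);  v_rel = (-2, 9),  |v_rel|² = 85
v_rel×d = (-2)·(16) − (9)·(-5) = 13
since m = R²·85 − 13²:  R² = (169 + 8331) / 85 = 100
R = √100 = 10  ⇒  r_B = 10 − 5 = 5

rB=5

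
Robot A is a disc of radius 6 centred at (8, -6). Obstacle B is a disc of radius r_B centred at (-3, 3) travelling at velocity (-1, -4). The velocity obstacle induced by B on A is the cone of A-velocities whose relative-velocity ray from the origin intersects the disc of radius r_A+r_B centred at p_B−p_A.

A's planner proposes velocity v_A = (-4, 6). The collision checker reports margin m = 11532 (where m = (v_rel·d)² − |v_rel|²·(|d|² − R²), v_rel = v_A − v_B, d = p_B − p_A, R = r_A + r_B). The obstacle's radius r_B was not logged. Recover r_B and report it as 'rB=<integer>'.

m = 11532
d = (-11, 9);  v_rel = (-3, 10),  |v_rel|² = 109
v_rel×d = (-3)·(9) − (10)·(-11) = 83
since m = R²·109 − 83²:  R² = (6889 + 11532) / 109 = 169
R = √169 = 13  ⇒  r_B = 13 − 6 = 7

rB=7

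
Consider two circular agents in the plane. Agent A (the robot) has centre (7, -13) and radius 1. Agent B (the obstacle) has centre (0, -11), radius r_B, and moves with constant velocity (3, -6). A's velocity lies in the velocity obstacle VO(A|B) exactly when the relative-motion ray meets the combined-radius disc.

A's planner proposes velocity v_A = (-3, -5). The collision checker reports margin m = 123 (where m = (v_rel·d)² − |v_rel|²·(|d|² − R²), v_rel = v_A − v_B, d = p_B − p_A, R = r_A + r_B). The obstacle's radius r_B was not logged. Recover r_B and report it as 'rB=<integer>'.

m = 123
d = (-7, 2);  v_rel = (-6, 1),  |v_rel|² = 37
v_rel×d = (-6)·(2) − (1)·(-7) = -5
since m = R²·37 − (-5)²:  R² = (25 + 123) / 37 = 4
R = √4 = 2  ⇒  r_B = 2 − 1 = 1

rB=1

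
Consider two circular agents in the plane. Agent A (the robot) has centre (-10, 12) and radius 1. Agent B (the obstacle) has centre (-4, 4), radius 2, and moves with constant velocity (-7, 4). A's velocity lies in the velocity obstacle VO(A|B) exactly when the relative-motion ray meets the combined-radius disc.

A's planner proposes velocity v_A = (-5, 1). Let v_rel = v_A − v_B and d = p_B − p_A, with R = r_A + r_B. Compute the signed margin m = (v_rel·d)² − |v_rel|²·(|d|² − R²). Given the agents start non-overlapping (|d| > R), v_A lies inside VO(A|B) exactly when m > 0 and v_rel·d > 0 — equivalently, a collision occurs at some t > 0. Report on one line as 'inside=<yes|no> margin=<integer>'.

d = (6, -8),  |d|² = 100;  R = 1+2 = 3,  c = 100−3² = 91
v_rel = (2, -3),  |v_rel|² = 13;  v_rel·d = (2)·(6) + (-3)·(-8) = 36
13·t² − 72·t + 91 = 0  ⇒  m = 36² − 13·91 = 113
m = 113 > 0,  v_rel·d = 36 > 0  ⇒  inside

inside=yes margin=113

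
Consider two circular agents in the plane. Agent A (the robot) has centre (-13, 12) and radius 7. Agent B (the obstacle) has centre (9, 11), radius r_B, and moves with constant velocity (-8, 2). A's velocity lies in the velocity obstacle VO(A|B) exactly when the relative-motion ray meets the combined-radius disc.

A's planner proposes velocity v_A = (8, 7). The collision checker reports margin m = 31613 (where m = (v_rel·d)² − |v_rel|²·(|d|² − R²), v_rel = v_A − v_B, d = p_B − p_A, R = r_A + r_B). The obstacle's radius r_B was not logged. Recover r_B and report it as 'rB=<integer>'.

m = 31613
d = (22, -1);  v_rel = (16, 5),  |v_rel|² = 281
v_rel×d = (16)·(-1) − (5)·(22) = -126
since m = R²·281 − (-126)²:  R² = (15876 + 31613) / 281 = 169
R = √169 = 13  ⇒  r_B = 13 − 7 = 6

rB=6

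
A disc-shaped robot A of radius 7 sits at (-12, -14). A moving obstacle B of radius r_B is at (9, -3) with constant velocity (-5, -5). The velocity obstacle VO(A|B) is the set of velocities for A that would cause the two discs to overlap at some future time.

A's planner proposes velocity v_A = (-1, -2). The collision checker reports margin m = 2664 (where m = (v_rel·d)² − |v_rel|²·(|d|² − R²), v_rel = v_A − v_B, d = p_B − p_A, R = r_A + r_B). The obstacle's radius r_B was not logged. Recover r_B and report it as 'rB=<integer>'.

m = 2664
d = (21, 11);  v_rel = (4, 3),  |v_rel|² = 25
v_rel×d = (4)·(11) − (3)·(21) = -19
since m = R²·25 − (-19)²:  R² = (361 + 2664) / 25 = 121
R = √121 = 11  ⇒  r_B = 11 − 7 = 4

rB=4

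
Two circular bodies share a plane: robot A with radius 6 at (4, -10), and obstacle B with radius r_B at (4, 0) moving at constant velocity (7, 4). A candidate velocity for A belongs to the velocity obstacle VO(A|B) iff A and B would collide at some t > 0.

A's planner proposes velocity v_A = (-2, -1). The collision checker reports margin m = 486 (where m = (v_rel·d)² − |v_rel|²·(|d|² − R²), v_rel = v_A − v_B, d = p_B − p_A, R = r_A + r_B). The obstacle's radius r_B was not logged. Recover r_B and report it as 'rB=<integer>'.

m = 486
d = (0, 10);  v_rel = (-9, -5),  |v_rel|² = 106
v_rel×d = (-9)·(10) − (-5)·(0) = -90
since m = R²·106 − (-90)²:  R² = (8100 + 486) / 106 = 81
R = √81 = 9  ⇒  r_B = 9 − 6 = 3

rB=3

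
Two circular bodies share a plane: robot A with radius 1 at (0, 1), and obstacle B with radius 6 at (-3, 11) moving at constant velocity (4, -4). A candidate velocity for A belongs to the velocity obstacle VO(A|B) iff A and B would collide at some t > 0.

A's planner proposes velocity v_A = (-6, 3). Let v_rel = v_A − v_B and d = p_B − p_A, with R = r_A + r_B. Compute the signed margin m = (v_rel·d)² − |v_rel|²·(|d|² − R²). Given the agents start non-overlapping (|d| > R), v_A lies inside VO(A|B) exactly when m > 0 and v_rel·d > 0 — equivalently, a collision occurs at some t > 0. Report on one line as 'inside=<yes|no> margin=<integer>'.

d = (-3, 10),  |d|² = 109;  R = 1+6 = 7,  c = 109−7² = 60
v_rel = (-10, 7),  |v_rel|² = 149;  v_rel·d = (-10)·(-3) + (7)·(10) = 100
149·t² − 200·t + 60 = 0  ⇒  m = 100² − 149·60 = 1060
m = 1060 > 0,  v_rel·d = 100 > 0  ⇒  inside

inside=yes margin=1060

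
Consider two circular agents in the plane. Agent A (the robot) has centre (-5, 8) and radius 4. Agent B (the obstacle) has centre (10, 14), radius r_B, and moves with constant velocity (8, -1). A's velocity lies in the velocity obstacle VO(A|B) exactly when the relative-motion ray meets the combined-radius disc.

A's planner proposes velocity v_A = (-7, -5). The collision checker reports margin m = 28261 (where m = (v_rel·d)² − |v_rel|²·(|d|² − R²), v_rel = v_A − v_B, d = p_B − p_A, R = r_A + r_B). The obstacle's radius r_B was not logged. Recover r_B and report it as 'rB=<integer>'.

m = 28261
d = (15, 6);  v_rel = (-15, -4),  |v_rel|² = 241
v_rel×d = (-15)·(6) − (-4)·(15) = -30
since m = R²·241 − (-30)²:  R² = (900 + 28261) / 241 = 121
R = √121 = 11  ⇒  r_B = 11 − 4 = 7

rB=7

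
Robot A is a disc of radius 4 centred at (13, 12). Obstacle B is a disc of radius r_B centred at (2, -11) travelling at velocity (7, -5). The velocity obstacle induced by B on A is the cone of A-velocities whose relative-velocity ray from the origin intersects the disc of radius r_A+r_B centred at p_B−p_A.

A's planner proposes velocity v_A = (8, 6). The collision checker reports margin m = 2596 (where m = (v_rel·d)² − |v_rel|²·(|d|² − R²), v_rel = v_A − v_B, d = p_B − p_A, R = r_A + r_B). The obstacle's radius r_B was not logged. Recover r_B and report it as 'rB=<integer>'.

m = 2596
d = (-11, -23);  v_rel = (1, 11),  |v_rel|² = 122
v_rel×d = (1)·(-23) − (11)·(-11) = 98
since m = R²·122 − 98²:  R² = (9604 + 2596) / 122 = 100
R = √100 = 10  ⇒  r_B = 10 − 4 = 6

rB=6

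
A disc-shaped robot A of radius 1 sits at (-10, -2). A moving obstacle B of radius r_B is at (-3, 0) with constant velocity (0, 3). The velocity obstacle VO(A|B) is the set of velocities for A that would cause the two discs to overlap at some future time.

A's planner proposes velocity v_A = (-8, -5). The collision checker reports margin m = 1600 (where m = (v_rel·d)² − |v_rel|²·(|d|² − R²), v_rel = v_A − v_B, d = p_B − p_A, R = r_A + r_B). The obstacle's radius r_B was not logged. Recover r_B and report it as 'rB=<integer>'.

m = 1600
d = (7, 2);  v_rel = (-8, -8),  |v_rel|² = 128
v_rel×d = (-8)·(2) − (-8)·(7) = 40
since m = R²·128 − 40²:  R² = (1600 + 1600) / 128 = 25
R = √25 = 5  ⇒  r_B = 5 − 1 = 4

rB=4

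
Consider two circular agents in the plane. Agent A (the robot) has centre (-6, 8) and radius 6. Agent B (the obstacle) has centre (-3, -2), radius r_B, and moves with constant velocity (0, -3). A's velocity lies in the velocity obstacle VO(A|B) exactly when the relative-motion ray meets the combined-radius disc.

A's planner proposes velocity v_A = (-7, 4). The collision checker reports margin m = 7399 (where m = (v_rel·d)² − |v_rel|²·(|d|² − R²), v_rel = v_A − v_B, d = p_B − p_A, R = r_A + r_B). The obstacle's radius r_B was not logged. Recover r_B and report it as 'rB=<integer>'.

m = 7399
d = (3, -10);  v_rel = (-7, 7),  |v_rel|² = 98
v_rel×d = (-7)·(-10) − (7)·(3) = 49
since m = R²·98 − 49²:  R² = (2401 + 7399) / 98 = 100
R = √100 = 10  ⇒  r_B = 10 − 6 = 4

rB=4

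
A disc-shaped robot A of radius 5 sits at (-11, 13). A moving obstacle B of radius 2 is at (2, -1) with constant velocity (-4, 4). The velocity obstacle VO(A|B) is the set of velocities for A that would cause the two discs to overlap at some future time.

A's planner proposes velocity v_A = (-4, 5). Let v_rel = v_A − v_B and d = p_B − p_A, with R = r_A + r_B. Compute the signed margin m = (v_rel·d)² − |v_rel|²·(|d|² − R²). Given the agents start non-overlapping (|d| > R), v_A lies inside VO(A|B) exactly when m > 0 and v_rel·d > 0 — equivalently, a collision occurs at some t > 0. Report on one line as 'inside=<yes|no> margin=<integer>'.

d = (13, -14),  |d|² = 365;  R = 5+2 = 7,  c = 365−7² = 316
v_rel = (0, 1),  |v_rel|² = 1;  v_rel·d = (0)·(13) + (1)·(-14) = -14
1·t² + 28·t + 316 = 0  ⇒  m = (-14)² − 1·316 = -120
m = -120 < 0,  v_rel·d = -14 < 0  ⇒  outside

inside=no margin=-120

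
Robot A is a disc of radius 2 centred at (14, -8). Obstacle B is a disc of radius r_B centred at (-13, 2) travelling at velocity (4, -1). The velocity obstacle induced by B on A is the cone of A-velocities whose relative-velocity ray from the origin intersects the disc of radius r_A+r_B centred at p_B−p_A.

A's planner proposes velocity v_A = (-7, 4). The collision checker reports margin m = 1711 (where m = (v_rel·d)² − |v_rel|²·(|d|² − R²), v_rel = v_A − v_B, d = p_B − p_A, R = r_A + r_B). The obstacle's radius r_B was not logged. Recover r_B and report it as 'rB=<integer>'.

m = 1711
d = (-27, 10);  v_rel = (-11, 5),  |v_rel|² = 146
v_rel×d = (-11)·(10) − (5)·(-27) = 25
since m = R²·146 − 25²:  R² = (625 + 1711) / 146 = 16
R = √16 = 4  ⇒  r_B = 4 − 2 = 2

rB=2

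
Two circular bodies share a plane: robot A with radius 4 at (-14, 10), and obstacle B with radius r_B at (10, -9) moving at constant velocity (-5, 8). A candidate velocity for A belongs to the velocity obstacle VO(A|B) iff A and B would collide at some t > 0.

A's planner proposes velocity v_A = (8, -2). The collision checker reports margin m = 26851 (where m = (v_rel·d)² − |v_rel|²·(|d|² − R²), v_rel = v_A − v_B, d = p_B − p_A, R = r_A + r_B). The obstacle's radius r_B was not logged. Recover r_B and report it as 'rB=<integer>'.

m = 26851
d = (24, -19);  v_rel = (13, -10),  |v_rel|² = 269
v_rel×d = (13)·(-19) − (-10)·(24) = -7
since m = R²·269 − (-7)²:  R² = (49 + 26851) / 269 = 100
R = √100 = 10  ⇒  r_B = 10 − 4 = 6

rB=6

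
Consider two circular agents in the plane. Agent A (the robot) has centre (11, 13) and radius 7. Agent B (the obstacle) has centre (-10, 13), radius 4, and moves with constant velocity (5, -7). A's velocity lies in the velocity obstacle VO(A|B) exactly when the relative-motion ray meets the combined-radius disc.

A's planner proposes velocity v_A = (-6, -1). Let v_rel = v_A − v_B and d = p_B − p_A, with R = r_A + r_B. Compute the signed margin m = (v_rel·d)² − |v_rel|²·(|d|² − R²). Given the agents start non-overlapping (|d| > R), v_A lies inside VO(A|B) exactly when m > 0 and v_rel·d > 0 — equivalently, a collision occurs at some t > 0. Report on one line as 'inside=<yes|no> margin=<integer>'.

d = (-21, 0),  |d|² = 441;  R = 7+4 = 11,  c = 441−11² = 320
v_rel = (-11, 6),  |v_rel|² = 157;  v_rel·d = (-11)·(-21) + (6)·(0) = 231
157·t² − 462·t + 320 = 0  ⇒  m = 231² − 157·320 = 3121
m = 3121 > 0,  v_rel·d = 231 > 0  ⇒  inside

inside=yes margin=3121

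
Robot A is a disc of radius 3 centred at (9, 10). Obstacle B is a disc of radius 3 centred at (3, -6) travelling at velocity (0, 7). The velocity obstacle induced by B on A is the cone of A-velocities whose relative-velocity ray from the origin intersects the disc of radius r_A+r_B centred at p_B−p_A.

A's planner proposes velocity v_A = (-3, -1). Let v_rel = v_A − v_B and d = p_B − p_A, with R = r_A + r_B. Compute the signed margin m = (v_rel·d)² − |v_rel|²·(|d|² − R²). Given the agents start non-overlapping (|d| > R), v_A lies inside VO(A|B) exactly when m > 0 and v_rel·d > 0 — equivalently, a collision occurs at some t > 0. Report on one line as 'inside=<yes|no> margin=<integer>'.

d = (-6, -16),  |d|² = 292;  R = 3+3 = 6,  c = 292−6² = 256
v_rel = (-3, -8),  |v_rel|² = 73;  v_rel·d = (-3)·(-6) + (-8)·(-16) = 146
73·t² − 292·t + 256 = 0  ⇒  m = 146² − 73·256 = 2628
m = 2628 > 0,  v_rel·d = 146 > 0  ⇒  inside

inside=yes margin=2628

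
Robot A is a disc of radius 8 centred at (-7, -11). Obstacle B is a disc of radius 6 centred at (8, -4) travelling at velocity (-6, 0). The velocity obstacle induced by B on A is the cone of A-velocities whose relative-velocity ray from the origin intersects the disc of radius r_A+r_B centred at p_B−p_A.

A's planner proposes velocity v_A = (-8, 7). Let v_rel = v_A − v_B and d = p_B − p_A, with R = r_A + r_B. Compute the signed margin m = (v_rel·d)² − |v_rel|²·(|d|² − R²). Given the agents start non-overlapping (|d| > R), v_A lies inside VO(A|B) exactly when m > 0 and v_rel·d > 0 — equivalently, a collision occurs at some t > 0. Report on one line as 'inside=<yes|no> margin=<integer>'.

d = (15, 7),  |d|² = 274;  R = 8+6 = 14,  c = 274−14² = 78
v_rel = (-2, 7),  |v_rel|² = 53;  v_rel·d = (-2)·(15) + (7)·(7) = 19
53·t² − 38·t + 78 = 0  ⇒  m = 19² − 53·78 = -3773
m = -3773 < 0,  v_rel·d = 19 > 0  ⇒  outside

inside=no margin=-3773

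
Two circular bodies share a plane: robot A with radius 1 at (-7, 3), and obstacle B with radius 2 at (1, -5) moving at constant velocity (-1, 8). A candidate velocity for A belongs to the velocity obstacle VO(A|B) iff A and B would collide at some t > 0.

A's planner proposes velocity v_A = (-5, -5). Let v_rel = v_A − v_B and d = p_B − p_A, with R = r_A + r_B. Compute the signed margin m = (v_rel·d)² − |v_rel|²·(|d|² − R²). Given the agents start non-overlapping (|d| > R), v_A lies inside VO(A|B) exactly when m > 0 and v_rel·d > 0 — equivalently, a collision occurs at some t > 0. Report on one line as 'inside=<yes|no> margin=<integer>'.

d = (8, -8),  |d|² = 128;  R = 1+2 = 3,  c = 128−3² = 119
v_rel = (-4, -13),  |v_rel|² = 185;  v_rel·d = (-4)·(8) + (-13)·(-8) = 72
185·t² − 144·t + 119 = 0  ⇒  m = 72² − 185·119 = -16831
m = -16831 < 0,  v_rel·d = 72 > 0  ⇒  outside

inside=no margin=-16831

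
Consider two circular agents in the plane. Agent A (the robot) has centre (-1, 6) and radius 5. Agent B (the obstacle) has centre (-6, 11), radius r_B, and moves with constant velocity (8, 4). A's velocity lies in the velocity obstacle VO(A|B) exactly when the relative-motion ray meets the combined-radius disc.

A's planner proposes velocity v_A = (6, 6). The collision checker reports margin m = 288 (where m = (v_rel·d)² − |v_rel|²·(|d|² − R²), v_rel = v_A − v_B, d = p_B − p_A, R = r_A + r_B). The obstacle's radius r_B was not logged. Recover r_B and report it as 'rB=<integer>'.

m = 288
d = (-5, 5);  v_rel = (-2, 2),  |v_rel|² = 8
v_rel×d = (-2)·(5) − (2)·(-5) = 0
since m = R²·8 − 0²:  R² = (0 + 288) / 8 = 36
R = √36 = 6  ⇒  r_B = 6 − 5 = 1

rB=1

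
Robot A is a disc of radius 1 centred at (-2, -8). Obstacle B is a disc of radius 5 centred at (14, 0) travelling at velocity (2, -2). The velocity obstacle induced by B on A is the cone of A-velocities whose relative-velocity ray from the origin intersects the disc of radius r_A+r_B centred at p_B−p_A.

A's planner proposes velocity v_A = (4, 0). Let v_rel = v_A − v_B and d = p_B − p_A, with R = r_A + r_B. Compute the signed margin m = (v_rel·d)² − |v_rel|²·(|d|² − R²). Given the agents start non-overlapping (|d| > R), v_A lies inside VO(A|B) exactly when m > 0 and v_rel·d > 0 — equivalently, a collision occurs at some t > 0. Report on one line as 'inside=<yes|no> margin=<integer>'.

d = (16, 8),  |d|² = 320;  R = 1+5 = 6,  c = 320−6² = 284
v_rel = (2, 2),  |v_rel|² = 8;  v_rel·d = (2)·(16) + (2)·(8) = 48
8·t² − 96·t + 284 = 0  ⇒  m = 48² − 8·284 = 32
m = 32 > 0,  v_rel·d = 48 > 0  ⇒  inside

inside=yes margin=32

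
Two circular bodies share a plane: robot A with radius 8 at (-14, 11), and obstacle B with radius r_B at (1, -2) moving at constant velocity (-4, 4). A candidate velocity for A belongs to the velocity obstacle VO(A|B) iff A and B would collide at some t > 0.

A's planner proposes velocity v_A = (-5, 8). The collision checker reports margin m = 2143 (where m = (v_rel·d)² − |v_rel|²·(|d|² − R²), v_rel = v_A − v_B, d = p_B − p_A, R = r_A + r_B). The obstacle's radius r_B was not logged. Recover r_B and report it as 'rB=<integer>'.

m = 2143
d = (15, -13);  v_rel = (-1, 4),  |v_rel|² = 17
v_rel×d = (-1)·(-13) − (4)·(15) = -47
since m = R²·17 − (-47)²:  R² = (2209 + 2143) / 17 = 256
R = √256 = 16  ⇒  r_B = 16 − 8 = 8

rB=8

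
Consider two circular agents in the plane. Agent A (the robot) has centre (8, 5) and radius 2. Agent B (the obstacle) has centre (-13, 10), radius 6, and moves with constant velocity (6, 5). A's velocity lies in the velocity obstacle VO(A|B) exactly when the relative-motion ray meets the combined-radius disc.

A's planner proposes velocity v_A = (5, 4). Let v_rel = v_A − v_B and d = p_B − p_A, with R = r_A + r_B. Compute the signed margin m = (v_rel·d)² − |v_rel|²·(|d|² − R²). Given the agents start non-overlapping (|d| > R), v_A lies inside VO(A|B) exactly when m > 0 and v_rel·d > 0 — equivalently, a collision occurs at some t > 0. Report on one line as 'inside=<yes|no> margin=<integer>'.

d = (-21, 5),  |d|² = 466;  R = 2+6 = 8,  c = 466−8² = 402
v_rel = (-1, -1),  |v_rel|² = 2;  v_rel·d = (-1)·(-21) + (-1)·(5) = 16
2·t² − 32·t + 402 = 0  ⇒  m = 16² − 2·402 = -548
m = -548 < 0,  v_rel·d = 16 > 0  ⇒  outside

inside=no margin=-548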